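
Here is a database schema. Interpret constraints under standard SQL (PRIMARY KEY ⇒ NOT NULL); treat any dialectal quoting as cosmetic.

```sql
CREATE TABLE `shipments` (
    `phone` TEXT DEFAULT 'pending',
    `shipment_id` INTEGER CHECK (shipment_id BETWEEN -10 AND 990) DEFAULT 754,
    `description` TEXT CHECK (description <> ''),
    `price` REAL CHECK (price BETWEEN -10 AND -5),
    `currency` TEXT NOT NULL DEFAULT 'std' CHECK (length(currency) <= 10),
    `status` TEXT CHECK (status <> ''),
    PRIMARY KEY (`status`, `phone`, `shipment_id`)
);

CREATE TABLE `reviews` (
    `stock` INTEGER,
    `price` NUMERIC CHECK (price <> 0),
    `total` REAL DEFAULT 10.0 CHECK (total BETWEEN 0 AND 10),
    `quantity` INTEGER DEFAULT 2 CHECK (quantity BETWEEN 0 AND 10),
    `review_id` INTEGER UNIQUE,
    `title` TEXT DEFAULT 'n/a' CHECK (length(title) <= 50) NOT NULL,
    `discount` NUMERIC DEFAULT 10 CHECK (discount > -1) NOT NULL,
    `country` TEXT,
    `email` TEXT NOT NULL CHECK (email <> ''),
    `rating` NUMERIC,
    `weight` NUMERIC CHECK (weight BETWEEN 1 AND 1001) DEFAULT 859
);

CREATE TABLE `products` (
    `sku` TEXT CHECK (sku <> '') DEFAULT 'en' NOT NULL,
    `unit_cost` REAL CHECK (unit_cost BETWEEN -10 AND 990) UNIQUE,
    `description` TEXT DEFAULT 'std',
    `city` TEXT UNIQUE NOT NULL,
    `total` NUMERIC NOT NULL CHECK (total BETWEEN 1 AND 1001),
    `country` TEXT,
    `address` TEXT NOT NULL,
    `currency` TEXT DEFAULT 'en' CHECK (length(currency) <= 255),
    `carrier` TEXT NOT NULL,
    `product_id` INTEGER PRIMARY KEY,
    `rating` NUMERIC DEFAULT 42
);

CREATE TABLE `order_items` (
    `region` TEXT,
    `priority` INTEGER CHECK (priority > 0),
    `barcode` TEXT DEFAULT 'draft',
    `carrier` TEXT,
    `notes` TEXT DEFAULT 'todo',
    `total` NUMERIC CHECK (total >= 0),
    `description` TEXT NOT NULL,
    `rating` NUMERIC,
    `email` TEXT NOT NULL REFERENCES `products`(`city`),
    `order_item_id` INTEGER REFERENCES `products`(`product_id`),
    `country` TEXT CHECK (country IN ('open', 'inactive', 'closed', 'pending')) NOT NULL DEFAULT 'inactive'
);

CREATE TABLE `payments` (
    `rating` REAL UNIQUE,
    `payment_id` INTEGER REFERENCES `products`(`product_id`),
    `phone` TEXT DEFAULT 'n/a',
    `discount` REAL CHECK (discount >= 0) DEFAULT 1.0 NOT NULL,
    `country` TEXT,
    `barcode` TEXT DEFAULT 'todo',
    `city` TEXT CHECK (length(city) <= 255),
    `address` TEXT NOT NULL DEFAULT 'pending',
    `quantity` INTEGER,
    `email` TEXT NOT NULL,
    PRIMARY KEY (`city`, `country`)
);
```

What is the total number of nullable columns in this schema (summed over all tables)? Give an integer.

shipments: 2 nullable (description, price — PK (status, phone, shipment_id) and explicit NOT NULL columns excluded).
reviews: 8 nullable (stock, price, total, quantity, review_id, country, rating, weight — PK none and explicit NOT NULL columns excluded).
products: 5 nullable (unit_cost, description, country, currency, rating — PK (product_id) and explicit NOT NULL columns excluded).
order_items: 8 nullable (region, priority, barcode, carrier, notes, total, rating, order_item_id — PK none and explicit NOT NULL columns excluded).
payments: 5 nullable (rating, payment_id, phone, barcode, quantity — PK (city, country) and explicit NOT NULL columns excluded).
Total: 2 + 8 + 5 + 8 + 5 = 28.

28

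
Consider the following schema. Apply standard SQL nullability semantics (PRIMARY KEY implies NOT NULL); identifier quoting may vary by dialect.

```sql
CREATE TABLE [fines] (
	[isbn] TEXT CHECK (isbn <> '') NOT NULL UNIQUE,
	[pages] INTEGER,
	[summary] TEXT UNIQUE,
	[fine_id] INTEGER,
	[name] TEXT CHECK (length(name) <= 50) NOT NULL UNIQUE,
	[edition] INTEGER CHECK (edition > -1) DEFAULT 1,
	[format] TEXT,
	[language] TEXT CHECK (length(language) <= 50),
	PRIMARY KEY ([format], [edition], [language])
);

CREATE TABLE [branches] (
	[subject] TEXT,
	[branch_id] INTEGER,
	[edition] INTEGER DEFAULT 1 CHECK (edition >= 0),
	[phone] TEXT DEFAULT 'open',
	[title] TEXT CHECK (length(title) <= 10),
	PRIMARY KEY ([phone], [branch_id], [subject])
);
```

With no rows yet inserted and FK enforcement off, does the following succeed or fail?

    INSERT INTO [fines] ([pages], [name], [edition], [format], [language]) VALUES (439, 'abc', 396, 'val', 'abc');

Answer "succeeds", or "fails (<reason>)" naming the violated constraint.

fails (NOT NULL on isbn)

isbn is omitted from the column list and has no DEFAULT, so it would receive NULL.
But isbn is declared NOT NULL.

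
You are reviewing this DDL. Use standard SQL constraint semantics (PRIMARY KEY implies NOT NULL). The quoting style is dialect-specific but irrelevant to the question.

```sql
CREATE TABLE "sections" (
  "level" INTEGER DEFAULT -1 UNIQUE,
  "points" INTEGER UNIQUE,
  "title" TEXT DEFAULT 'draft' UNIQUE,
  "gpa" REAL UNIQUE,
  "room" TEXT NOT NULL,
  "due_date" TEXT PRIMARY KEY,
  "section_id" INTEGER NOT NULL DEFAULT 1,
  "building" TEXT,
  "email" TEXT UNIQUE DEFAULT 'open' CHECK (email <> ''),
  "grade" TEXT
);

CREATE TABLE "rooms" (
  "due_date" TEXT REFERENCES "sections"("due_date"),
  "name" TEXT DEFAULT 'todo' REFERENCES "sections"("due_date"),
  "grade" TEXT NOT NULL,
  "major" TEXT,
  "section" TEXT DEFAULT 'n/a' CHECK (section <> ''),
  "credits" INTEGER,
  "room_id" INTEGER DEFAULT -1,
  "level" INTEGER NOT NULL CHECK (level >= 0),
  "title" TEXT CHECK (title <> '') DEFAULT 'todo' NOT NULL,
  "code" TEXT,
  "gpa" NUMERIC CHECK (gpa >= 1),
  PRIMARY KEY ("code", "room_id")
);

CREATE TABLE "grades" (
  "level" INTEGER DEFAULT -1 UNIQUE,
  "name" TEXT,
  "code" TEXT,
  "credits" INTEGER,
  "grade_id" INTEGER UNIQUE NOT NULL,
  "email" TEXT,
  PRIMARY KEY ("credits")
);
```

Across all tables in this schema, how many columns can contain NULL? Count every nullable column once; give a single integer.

sections: 7 nullable (level, points, title, gpa, building, email, grade — PK (due_date) and explicit NOT NULL columns excluded).
rooms: 6 nullable (due_date, name, major, section, credits, gpa — PK (code, room_id) and explicit NOT NULL columns excluded).
grades: 4 nullable (level, name, code, email — PK (credits) and explicit NOT NULL columns excluded).
Total: 7 + 6 + 4 = 17.

17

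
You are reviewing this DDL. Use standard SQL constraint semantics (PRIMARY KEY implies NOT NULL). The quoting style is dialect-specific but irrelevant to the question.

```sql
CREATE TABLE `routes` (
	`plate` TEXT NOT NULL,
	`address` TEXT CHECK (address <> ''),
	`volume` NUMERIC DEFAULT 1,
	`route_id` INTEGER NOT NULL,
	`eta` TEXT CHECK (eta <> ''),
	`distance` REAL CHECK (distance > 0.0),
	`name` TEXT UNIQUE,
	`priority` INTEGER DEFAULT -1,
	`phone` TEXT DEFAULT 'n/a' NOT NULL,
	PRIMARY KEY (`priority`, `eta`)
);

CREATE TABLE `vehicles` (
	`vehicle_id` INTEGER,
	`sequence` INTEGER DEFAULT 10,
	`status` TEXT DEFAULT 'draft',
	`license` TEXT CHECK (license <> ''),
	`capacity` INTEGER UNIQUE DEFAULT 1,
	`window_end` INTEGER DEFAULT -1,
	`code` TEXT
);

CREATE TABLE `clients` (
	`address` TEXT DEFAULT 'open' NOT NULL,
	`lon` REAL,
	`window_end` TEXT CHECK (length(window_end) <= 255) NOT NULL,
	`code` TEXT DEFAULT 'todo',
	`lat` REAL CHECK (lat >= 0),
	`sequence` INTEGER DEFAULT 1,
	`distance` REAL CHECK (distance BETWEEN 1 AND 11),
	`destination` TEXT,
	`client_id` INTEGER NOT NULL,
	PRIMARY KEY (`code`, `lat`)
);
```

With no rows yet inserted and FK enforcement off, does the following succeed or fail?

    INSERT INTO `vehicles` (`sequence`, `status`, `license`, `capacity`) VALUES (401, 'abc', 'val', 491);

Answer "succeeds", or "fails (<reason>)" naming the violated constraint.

succeeds

vehicles has no NOT NULL or PRIMARY KEY columns.
CHECK constraints: 'val' satisfies (license <> '').
No constraint is violated.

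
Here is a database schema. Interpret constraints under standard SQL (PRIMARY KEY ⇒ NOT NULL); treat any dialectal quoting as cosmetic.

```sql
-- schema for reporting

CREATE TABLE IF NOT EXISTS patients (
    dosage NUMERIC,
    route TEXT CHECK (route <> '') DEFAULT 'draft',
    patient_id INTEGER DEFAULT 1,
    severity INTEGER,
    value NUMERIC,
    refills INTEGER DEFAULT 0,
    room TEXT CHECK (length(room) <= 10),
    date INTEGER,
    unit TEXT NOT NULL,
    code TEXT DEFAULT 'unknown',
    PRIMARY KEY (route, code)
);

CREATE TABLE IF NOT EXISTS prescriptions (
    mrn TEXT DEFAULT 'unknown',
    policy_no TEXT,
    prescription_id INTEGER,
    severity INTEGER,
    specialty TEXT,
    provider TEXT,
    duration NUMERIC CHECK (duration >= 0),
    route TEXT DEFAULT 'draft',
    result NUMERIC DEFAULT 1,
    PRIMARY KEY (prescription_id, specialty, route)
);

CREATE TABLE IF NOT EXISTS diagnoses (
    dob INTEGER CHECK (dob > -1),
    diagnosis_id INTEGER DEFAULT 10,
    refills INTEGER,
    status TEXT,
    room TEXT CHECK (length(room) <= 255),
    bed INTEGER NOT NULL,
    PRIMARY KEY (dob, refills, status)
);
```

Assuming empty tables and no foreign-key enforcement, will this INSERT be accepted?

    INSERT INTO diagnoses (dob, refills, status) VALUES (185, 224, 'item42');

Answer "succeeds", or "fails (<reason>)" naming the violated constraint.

bed is omitted from the column list and has no DEFAULT, so it would receive NULL.
But bed is declared NOT NULL.

fails (NOT NULL on bed)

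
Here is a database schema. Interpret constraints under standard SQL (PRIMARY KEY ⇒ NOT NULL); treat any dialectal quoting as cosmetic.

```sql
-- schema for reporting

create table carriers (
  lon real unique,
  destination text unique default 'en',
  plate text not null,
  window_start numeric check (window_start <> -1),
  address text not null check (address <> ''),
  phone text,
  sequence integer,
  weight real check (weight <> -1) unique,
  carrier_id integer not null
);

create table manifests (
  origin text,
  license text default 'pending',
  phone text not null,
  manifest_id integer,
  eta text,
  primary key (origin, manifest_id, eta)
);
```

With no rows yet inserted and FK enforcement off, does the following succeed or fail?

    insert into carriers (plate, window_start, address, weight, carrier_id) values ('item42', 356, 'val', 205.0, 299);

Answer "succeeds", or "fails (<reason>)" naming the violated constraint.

succeeds

NOT NULL columns: address is supplied; carrier_id is supplied; plate is supplied.
CHECK constraints: 356 satisfies (window_start <> -1); 'val' satisfies (address <> ''); 205.0 satisfies (weight <> -1).
No constraint is violated.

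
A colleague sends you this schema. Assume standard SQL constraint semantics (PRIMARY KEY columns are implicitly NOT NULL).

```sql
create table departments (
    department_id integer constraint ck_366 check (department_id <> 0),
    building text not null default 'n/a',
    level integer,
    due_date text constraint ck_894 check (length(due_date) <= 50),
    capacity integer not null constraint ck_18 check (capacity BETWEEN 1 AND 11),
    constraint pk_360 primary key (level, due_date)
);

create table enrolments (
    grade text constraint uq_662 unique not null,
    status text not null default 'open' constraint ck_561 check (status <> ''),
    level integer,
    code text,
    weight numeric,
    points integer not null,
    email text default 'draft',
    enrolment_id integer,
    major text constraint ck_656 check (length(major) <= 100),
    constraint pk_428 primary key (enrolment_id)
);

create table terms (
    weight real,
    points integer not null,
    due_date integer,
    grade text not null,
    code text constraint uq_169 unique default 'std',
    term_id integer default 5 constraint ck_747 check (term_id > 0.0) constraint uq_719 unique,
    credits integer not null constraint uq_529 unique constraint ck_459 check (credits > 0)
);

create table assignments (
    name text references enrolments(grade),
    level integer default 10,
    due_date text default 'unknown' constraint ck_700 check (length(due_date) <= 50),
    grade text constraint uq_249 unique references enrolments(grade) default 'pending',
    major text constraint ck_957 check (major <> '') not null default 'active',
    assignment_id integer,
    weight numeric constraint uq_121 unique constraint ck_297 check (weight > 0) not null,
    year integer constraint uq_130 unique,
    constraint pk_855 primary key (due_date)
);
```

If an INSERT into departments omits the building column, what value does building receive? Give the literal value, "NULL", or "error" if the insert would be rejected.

building has an explicit DEFAULT 'n/a'.
When the column is omitted from an INSERT, that default is used.

'n/a'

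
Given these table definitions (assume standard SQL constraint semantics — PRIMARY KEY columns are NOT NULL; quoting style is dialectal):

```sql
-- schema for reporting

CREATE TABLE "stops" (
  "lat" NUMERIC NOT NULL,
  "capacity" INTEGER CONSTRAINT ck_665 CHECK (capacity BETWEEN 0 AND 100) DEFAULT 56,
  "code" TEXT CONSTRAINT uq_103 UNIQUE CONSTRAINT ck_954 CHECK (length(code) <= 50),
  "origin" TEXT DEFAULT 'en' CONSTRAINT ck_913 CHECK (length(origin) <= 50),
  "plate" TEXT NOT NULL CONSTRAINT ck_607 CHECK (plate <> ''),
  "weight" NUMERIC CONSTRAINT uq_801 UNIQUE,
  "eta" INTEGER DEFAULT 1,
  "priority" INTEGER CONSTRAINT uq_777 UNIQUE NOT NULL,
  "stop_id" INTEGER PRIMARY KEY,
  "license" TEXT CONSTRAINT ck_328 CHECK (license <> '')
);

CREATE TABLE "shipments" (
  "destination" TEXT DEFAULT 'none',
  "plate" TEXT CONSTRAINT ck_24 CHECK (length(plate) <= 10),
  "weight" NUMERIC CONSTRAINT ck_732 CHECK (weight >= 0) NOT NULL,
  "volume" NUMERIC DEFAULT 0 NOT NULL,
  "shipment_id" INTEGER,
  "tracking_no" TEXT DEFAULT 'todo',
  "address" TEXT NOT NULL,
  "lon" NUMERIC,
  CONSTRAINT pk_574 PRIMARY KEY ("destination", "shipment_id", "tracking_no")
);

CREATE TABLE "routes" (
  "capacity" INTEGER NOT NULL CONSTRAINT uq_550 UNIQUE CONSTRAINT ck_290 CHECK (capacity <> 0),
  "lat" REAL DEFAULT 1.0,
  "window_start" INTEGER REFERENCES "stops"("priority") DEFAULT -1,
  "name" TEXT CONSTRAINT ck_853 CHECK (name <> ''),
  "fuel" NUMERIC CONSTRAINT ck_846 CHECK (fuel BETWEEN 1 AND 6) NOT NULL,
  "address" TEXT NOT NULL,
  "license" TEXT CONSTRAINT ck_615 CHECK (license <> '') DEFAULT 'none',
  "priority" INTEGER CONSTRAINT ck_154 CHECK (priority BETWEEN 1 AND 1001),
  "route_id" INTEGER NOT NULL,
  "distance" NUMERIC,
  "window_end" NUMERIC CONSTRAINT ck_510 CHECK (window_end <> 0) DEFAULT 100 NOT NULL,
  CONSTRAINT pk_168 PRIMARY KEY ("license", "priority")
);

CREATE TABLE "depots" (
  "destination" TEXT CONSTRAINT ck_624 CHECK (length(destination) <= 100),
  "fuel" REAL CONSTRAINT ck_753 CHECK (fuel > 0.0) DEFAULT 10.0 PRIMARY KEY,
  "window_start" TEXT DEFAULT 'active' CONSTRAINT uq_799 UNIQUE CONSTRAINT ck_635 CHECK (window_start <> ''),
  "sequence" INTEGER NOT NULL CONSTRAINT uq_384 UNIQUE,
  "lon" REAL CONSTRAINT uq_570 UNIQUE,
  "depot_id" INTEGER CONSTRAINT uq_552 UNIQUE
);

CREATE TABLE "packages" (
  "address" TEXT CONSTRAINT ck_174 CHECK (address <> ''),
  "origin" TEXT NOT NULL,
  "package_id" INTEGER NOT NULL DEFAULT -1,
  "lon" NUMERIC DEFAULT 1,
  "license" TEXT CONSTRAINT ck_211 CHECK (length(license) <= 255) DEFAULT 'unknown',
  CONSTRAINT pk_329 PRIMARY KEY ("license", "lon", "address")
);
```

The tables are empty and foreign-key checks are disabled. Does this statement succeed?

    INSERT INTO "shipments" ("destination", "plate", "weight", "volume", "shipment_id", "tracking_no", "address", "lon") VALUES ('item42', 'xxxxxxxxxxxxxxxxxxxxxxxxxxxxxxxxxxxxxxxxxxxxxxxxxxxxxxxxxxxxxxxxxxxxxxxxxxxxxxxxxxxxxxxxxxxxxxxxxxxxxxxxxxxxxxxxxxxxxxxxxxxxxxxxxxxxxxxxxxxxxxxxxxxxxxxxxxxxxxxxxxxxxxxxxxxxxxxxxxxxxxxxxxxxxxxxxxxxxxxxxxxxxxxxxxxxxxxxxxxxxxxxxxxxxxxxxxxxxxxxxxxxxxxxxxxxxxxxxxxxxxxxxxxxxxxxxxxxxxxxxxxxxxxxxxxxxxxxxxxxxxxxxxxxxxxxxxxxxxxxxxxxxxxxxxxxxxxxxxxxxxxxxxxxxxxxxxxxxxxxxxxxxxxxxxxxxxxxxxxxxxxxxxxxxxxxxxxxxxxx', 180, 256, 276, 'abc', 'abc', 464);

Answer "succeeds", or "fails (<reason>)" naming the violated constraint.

fails (CHECK on plate)

The value 'xxxxxxxxxxxxxxxxxxxxxxxxxxxxxxxxxxxxxxxxxxxxxxxxxxxxxxxxxxxxxxxxxxxxxxxxxxxxxxxxxxxxxxxxxxxxxxxxxxxxxxxxxxxxxxxxxxxxxxxxxxxxxxxxxxxxxxxxxxxxxxxxxxxxxxxxxxxxxxxxxxxxxxxxxxxxxxxxxxxxxxxxxxxxxxxxxxxxxxxxxxxxxxxxxxxxxxxxxxxxxxxxxxxxxxxxxxxxxxxxxxxxxxxxxxxxxxxxxxxxxxxxxxxxxxxxxxxxxxxxxxxxxxxxxxxxxxxxxxxxxxxxxxxxxxxxxxxxxxxxxxxxxxxxxxxxxxxxxxxxxxxxxxxxxxxxxxxxxxxxxxxxxxxxxxxxxxxxxxxxxxxxxxxxxxxxxxxxxxxx' for plate violates CHECK (length(plate) <= 10).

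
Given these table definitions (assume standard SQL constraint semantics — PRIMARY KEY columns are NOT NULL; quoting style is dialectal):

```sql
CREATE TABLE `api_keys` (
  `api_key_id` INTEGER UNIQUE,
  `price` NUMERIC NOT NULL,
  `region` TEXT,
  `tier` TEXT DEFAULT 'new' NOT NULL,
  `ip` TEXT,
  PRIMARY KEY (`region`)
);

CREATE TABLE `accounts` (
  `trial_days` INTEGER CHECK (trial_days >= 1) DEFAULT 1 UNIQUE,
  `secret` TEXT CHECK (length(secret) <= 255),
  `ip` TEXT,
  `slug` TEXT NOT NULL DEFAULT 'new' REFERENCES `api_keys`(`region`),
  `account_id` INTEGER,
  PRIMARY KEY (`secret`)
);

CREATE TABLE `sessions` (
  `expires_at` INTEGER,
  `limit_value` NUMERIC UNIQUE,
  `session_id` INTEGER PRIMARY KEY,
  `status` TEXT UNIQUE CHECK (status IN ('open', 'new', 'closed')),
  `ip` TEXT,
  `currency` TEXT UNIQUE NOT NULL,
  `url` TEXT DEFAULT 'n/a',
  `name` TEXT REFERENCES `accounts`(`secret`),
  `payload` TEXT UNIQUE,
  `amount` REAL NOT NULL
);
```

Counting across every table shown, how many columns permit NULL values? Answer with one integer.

12

api_keys: 2 nullable (api_key_id, ip — PK (region) and explicit NOT NULL columns excluded).
accounts: 3 nullable (trial_days, ip, account_id — PK (secret) and explicit NOT NULL columns excluded).
sessions: 7 nullable (expires_at, limit_value, status, ip, url, name, payload — PK (session_id) and explicit NOT NULL columns excluded).
Total: 2 + 3 + 7 = 12.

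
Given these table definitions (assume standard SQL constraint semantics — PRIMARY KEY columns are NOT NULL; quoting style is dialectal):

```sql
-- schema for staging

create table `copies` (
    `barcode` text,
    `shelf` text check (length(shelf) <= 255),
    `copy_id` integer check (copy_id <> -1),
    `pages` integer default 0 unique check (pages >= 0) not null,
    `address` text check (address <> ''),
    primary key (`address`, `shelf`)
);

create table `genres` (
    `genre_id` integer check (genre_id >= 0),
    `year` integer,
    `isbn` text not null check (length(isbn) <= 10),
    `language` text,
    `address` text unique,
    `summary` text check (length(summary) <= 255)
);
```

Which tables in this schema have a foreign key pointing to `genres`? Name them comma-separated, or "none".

No REFERENCES clause anywhere in the schema names genres.

none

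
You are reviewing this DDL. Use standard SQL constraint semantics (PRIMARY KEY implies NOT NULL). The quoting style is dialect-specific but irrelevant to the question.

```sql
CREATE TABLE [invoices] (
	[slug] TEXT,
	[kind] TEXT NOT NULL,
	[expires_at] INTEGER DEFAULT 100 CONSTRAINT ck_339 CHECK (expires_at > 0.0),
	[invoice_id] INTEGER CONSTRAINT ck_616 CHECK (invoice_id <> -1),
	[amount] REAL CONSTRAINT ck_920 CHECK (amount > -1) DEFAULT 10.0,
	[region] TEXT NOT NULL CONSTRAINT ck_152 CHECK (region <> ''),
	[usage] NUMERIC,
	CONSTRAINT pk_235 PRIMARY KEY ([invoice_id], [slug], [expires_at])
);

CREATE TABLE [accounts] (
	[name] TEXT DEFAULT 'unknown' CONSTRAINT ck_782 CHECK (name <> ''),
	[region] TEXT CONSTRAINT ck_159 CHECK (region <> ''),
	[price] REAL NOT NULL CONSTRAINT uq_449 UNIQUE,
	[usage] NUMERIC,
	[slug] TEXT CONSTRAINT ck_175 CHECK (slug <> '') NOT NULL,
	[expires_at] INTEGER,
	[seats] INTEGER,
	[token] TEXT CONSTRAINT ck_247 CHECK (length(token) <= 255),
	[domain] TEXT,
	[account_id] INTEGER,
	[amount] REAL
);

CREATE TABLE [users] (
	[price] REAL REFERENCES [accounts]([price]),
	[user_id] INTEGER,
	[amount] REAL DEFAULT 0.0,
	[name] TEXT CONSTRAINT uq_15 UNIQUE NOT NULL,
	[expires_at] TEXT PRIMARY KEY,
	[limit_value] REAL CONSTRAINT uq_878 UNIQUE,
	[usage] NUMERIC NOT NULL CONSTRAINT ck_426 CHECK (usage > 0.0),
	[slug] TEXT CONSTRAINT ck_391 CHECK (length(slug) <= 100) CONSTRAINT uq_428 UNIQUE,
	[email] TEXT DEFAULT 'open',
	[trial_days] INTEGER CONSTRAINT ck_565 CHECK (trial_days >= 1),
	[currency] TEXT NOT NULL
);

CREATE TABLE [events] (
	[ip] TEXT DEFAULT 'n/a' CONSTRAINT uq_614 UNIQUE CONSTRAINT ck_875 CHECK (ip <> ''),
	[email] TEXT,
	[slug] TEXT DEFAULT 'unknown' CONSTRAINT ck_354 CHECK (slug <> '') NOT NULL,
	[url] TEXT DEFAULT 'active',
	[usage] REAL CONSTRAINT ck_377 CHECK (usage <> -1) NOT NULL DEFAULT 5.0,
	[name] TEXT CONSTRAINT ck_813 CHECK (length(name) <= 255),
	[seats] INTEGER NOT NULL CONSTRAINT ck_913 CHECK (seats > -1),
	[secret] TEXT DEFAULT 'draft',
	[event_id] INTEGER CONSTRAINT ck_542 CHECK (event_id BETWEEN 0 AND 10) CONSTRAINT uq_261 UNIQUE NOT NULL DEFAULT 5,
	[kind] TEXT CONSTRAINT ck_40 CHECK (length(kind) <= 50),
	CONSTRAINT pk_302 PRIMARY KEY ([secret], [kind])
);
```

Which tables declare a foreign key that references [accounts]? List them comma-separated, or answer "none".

users

- users.price references accounts(price).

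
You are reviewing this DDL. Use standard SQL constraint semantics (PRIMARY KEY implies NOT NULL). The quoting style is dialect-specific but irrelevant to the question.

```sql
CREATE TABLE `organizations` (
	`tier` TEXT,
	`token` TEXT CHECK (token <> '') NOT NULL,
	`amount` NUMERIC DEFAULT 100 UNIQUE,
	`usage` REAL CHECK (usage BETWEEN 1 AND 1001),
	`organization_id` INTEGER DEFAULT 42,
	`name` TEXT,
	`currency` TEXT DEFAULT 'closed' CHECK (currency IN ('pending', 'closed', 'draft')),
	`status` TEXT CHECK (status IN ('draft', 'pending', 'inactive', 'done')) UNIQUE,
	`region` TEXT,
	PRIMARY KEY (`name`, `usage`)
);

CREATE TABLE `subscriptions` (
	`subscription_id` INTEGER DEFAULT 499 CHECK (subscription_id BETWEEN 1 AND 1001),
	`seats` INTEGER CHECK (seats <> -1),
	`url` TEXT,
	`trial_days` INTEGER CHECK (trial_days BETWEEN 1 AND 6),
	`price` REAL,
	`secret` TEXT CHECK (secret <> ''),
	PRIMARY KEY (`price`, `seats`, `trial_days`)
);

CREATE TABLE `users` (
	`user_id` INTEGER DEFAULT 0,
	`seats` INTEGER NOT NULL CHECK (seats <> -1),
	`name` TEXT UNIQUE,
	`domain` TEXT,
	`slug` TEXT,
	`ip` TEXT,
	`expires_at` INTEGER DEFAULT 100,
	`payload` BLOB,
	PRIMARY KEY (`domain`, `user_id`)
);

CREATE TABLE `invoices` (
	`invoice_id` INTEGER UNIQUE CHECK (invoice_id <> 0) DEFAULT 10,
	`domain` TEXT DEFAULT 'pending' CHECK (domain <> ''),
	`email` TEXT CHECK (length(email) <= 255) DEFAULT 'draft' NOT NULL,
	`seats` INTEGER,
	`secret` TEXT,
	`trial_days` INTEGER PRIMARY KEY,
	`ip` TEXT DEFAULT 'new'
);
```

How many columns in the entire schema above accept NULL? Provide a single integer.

organizations: 6 nullable (tier, amount, organization_id, currency, status, region — PK (name, usage) and explicit NOT NULL columns excluded).
subscriptions: 3 nullable (subscription_id, url, secret — PK (price, seats, trial_days) and explicit NOT NULL columns excluded).
users: 5 nullable (name, slug, ip, expires_at, payload — PK (domain, user_id) and explicit NOT NULL columns excluded).
invoices: 5 nullable (invoice_id, domain, seats, secret, ip — PK (trial_days) and explicit NOT NULL columns excluded).
Total: 6 + 3 + 5 + 5 = 19.

19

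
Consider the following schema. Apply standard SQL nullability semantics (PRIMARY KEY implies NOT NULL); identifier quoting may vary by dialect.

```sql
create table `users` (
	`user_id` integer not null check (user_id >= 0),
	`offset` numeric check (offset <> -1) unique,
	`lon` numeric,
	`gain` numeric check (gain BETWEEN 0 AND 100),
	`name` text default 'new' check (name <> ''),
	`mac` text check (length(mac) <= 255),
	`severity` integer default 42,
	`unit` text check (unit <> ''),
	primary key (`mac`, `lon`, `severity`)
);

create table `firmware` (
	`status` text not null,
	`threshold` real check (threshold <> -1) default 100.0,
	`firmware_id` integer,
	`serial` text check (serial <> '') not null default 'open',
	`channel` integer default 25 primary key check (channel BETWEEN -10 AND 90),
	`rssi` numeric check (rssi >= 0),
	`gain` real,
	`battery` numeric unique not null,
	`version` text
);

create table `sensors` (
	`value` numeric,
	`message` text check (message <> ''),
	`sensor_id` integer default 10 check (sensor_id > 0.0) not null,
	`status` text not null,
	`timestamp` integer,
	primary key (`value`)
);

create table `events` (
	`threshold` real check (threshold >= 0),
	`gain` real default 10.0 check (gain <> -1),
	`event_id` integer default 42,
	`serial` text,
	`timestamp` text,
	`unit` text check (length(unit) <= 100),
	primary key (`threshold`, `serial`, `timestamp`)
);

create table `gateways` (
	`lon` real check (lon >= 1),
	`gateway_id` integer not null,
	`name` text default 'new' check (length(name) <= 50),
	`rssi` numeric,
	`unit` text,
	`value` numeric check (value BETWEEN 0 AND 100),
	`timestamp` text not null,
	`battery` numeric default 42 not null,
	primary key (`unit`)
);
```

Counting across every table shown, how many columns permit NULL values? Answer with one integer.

18

users: 4 nullable (offset, gain, name, unit — PK (mac, lon, severity) and explicit NOT NULL columns excluded).
firmware: 5 nullable (threshold, firmware_id, rssi, gain, version — PK (channel) and explicit NOT NULL columns excluded).
sensors: 2 nullable (message, timestamp — PK (value) and explicit NOT NULL columns excluded).
events: 3 nullable (gain, event_id, unit — PK (threshold, serial, timestamp) and explicit NOT NULL columns excluded).
gateways: 4 nullable (lon, name, rssi, value — PK (unit) and explicit NOT NULL columns excluded).
Total: 4 + 5 + 2 + 3 + 4 = 18.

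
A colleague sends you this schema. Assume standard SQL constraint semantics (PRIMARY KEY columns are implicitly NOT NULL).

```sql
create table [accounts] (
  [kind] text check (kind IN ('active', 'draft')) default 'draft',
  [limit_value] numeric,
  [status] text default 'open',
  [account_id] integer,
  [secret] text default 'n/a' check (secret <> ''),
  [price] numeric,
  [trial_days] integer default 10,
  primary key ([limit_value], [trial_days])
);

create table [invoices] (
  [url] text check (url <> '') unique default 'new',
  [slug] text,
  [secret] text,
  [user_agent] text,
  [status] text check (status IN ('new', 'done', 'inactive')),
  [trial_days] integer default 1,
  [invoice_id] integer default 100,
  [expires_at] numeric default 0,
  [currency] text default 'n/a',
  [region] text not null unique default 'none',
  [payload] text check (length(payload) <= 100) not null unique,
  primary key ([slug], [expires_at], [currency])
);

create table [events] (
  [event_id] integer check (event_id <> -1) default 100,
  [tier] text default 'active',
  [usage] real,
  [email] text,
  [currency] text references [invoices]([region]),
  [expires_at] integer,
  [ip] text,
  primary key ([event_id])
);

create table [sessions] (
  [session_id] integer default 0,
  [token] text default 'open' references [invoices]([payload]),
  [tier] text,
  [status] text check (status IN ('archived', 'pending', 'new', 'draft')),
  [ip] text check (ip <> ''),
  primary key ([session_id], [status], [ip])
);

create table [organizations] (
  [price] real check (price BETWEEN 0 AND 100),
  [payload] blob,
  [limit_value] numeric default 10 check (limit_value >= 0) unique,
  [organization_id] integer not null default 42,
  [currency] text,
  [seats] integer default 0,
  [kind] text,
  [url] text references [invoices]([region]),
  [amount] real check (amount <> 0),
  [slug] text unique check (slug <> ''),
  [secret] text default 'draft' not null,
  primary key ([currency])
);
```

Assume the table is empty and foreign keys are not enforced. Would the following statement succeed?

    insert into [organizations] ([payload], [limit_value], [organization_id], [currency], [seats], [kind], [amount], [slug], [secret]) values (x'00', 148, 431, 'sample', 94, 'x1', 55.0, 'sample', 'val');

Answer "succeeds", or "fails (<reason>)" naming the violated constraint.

NOT NULL columns: currency is supplied; organization_id is supplied; secret is supplied.
CHECK constraints: 148 satisfies (limit_value >= 0); 55.0 satisfies (amount <> 0); 'sample' satisfies (slug <> '').
No constraint is violated.

succeeds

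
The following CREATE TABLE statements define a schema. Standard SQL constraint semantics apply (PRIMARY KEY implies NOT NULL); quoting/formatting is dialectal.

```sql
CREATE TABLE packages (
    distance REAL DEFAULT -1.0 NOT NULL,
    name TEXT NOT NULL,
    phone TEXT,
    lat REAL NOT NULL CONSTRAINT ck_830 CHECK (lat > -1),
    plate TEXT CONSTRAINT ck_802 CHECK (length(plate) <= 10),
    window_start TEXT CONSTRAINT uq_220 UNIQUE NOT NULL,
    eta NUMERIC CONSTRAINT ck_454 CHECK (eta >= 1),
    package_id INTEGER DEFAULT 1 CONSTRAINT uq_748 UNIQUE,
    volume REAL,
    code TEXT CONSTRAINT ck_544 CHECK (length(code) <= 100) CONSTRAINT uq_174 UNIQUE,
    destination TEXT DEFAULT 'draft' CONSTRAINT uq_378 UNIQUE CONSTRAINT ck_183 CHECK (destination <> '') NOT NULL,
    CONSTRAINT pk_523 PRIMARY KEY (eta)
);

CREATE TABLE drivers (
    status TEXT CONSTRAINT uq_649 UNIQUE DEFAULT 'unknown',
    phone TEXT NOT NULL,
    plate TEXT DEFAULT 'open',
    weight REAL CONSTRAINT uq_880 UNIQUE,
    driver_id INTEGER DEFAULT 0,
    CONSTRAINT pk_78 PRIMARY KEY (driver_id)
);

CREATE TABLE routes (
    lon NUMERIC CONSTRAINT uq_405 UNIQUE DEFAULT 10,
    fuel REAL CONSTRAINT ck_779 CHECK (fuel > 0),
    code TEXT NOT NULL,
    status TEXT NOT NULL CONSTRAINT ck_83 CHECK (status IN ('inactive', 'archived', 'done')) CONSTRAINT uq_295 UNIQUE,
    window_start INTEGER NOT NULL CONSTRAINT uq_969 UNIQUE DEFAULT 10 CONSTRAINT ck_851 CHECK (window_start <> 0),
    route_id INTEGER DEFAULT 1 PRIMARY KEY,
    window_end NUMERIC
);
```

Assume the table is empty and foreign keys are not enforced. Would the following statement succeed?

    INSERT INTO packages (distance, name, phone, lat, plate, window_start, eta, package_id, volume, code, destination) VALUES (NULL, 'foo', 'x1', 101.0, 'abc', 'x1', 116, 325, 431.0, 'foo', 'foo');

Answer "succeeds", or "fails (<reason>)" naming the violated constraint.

distance is explicitly set to NULL, but distance is declared NOT NULL.

fails (NOT NULL on distance)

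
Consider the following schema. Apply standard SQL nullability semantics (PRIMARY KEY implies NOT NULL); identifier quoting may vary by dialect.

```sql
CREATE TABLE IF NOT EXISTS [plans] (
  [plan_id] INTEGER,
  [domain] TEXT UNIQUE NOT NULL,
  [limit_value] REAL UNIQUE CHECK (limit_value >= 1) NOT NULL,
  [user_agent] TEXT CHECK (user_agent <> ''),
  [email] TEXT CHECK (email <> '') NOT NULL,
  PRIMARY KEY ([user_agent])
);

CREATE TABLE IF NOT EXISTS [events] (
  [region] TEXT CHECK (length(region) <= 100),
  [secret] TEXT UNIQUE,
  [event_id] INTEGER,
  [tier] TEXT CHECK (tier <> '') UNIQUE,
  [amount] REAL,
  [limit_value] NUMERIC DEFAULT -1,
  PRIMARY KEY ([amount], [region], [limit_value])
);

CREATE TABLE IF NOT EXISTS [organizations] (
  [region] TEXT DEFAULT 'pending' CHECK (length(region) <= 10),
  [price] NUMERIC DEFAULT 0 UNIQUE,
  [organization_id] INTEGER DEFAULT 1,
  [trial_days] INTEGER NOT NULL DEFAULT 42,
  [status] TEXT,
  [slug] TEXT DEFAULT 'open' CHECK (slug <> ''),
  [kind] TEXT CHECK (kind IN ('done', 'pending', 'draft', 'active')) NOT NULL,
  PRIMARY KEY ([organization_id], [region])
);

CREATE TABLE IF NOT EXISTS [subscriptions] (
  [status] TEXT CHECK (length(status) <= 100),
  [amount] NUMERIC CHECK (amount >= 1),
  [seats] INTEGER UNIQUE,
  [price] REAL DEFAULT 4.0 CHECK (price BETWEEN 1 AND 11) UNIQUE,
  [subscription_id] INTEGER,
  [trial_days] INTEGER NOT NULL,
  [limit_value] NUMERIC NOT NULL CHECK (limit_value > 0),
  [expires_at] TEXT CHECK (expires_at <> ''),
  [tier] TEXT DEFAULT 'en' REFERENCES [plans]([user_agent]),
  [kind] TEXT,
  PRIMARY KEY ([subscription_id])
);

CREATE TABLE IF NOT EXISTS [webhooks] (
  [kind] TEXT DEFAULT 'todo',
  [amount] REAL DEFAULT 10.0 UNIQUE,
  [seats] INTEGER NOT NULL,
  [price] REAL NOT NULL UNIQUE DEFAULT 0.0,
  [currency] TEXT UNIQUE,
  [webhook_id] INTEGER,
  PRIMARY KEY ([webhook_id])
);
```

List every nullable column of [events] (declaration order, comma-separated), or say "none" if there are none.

- region: part of the PRIMARY KEY, which implies NOT NULL → not nullable.
- secret: UNIQUE does not imply NOT NULL → nullable.
- event_id: no NOT NULL constraint applies → nullable.
- tier: CHECK does not forbid NULL (a CHECK constraint passes when its expression is NULL) → nullable.
- amount: part of the PRIMARY KEY, which implies NOT NULL → not nullable.
- limit_value: part of the PRIMARY KEY, which implies NOT NULL → not nullable.

secret, event_id, tier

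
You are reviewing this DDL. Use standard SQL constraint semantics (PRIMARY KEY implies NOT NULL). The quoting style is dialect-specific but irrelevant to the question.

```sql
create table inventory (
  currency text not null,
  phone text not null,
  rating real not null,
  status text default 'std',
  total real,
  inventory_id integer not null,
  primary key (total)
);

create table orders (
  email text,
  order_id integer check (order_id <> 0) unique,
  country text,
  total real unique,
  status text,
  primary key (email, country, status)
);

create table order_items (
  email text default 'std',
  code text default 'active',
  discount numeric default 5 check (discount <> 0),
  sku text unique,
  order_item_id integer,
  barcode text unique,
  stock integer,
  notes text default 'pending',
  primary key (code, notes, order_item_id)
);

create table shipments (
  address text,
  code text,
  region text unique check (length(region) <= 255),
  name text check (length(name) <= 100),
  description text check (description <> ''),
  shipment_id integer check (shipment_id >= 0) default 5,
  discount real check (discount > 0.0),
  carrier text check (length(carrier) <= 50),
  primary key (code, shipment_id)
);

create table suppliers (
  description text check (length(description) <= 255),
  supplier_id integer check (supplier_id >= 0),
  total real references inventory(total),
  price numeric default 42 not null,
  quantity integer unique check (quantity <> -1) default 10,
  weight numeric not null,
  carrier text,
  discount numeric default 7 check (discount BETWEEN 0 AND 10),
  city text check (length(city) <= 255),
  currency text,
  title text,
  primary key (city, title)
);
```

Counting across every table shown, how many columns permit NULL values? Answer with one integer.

inventory: 1 nullable (status — PK (total) and explicit NOT NULL columns excluded).
orders: 2 nullable (order_id, total — PK (email, country, status) and explicit NOT NULL columns excluded).
order_items: 5 nullable (email, discount, sku, barcode, stock — PK (code, notes, order_item_id) and explicit NOT NULL columns excluded).
shipments: 6 nullable (address, region, name, description, discount, carrier — PK (code, shipment_id) and explicit NOT NULL columns excluded).
suppliers: 7 nullable (description, supplier_id, total, quantity, carrier, discount, currency — PK (city, title) and explicit NOT NULL columns excluded).
Total: 1 + 2 + 5 + 6 + 7 = 21.

21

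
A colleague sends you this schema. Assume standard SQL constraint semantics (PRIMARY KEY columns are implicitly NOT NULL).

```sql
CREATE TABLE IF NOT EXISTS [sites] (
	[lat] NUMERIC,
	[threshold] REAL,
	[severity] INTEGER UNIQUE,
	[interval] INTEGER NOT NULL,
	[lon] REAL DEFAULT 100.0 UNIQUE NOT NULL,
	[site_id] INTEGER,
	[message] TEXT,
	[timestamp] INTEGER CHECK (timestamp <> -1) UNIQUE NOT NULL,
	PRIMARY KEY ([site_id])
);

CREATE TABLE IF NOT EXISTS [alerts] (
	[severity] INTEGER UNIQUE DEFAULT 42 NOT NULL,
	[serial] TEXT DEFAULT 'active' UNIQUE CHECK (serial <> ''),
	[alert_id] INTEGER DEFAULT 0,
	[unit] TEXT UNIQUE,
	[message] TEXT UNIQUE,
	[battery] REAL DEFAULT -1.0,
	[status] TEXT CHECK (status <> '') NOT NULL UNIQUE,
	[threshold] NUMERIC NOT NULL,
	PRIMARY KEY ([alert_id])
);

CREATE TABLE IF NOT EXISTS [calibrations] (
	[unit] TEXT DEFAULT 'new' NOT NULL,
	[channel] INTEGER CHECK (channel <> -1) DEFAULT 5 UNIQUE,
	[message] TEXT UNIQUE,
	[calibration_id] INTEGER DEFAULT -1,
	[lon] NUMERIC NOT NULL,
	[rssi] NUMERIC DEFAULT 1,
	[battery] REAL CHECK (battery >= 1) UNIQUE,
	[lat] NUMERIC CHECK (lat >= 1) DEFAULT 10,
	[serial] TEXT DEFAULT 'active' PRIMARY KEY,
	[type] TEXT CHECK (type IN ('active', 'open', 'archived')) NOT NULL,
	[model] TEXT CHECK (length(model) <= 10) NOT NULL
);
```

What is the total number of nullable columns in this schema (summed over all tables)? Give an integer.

14

sites: 4 nullable (lat, threshold, severity, message — PK (site_id) and explicit NOT NULL columns excluded).
alerts: 4 nullable (serial, unit, message, battery — PK (alert_id) and explicit NOT NULL columns excluded).
calibrations: 6 nullable (channel, message, calibration_id, rssi, battery, lat — PK (serial) and explicit NOT NULL columns excluded).
Total: 4 + 4 + 6 = 14.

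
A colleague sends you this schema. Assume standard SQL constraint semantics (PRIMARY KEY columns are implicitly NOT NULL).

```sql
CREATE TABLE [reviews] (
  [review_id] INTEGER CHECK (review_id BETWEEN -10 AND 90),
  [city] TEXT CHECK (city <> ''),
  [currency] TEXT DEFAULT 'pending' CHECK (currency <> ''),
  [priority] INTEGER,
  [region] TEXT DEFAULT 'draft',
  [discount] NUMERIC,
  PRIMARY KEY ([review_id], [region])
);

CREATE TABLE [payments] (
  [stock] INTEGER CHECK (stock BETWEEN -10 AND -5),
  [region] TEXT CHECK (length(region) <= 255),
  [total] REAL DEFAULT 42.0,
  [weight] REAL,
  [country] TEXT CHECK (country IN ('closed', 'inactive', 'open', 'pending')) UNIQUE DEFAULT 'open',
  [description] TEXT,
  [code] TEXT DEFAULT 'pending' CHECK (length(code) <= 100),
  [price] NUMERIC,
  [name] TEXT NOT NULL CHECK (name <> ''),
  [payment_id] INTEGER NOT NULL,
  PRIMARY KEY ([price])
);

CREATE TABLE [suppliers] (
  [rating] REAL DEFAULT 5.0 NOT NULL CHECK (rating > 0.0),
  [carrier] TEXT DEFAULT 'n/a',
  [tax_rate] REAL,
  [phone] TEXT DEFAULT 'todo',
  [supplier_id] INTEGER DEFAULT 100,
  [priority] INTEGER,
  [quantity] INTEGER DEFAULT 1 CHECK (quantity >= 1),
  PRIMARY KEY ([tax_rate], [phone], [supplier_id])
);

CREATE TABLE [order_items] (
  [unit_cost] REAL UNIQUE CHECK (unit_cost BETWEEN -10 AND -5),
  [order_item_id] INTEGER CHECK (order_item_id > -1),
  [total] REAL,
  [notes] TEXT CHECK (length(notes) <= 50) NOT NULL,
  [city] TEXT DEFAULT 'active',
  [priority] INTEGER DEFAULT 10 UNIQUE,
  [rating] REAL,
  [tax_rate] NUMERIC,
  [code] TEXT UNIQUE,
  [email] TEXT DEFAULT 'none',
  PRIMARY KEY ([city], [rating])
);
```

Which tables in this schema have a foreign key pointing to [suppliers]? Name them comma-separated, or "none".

No REFERENCES clause anywhere in the schema names suppliers.

none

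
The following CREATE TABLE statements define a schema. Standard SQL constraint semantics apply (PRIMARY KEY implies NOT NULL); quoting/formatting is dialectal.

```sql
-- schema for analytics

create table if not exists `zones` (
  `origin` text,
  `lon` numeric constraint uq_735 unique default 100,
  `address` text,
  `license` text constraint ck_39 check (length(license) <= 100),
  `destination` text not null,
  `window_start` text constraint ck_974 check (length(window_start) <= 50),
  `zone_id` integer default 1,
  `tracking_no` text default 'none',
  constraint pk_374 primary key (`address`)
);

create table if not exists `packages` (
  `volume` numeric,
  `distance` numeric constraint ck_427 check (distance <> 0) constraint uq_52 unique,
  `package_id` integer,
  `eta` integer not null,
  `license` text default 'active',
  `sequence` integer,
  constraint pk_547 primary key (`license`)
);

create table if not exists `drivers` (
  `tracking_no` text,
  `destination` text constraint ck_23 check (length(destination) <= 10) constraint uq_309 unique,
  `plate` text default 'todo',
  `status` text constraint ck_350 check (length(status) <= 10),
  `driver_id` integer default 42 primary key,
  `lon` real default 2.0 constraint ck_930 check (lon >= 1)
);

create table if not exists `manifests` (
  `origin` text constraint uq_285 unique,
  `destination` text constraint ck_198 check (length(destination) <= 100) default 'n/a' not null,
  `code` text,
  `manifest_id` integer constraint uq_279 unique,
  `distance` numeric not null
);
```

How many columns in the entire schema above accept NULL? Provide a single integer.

zones: 6 nullable (origin, lon, license, window_start, zone_id, tracking_no — PK (address) and explicit NOT NULL columns excluded).
packages: 4 nullable (volume, distance, package_id, sequence — PK (license) and explicit NOT NULL columns excluded).
drivers: 5 nullable (tracking_no, destination, plate, status, lon — PK (driver_id) and explicit NOT NULL columns excluded).
manifests: 3 nullable (origin, code, manifest_id — PK none and explicit NOT NULL columns excluded).
Total: 6 + 4 + 5 + 3 = 18.

18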